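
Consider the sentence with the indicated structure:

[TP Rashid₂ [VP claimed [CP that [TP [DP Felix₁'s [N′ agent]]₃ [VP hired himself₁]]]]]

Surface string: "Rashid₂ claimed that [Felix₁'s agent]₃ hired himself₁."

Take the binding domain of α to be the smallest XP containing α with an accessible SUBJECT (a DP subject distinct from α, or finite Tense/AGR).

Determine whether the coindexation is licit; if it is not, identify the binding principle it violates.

Principle A

The two coindexed NPs are *Felix₁* and *himself₁*.
*himself₁* is an anaphor. Principle A requires it to be bound within its binding domain — the embedded TP, whose subject is [Felix₁'s agent]₃.
Within that domain it is c-commanded by *[Felix₁'s agent]₃*, which does not share its index.
*Felix₁* does not c-command the anaphor at all.
The anaphor is unbound in its domain → Principle A violation.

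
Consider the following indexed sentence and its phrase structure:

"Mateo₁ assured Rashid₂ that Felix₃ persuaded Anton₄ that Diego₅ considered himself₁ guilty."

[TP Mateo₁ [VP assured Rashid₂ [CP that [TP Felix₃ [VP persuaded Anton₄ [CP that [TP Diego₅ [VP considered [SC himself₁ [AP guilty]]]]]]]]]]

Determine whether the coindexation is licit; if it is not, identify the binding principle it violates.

Principle A

The two coindexed NPs are *Mateo₁* and *himself₁*.
*himself₁* is an anaphor. Principle A requires it to be bound within its binding domain — the embedded TP, whose subject is Diego₅.
Within that domain it is c-commanded by *Diego₅*, which does not share its index.
*Mateo₁* does c-command the anaphor, but from outside its binding domain.
The anaphor is unbound in its domain → Principle A violation.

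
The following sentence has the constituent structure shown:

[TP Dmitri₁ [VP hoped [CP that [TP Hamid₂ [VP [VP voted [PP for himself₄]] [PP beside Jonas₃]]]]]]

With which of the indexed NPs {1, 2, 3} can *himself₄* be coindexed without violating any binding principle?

{2}

*himself* is an anaphor, so Principle A applies: it must be bound in its binding domain.
Binding domain of *himself₄*: the embedded TP, whose subject is Hamid₂.
*Dmitri₁* c-commands the anaphor but is outside its binding domain → cannot satisfy Principle A.
*Hamid₂* c-commands the anaphor within its binding domain → licit binder.
*Jonas₃* does not c-command the anaphor → cannot bind it.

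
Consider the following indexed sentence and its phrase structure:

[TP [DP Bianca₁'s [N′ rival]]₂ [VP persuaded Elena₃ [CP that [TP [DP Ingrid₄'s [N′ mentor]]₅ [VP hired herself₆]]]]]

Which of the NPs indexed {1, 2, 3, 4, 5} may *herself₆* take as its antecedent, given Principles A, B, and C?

{5}

*herself* is an anaphor, so Principle A applies: it must be bound in its binding domain.
Binding domain of *herself₆*: the embedded TP, whose subject is [Ingrid₄'s mentor]₅.
*Bianca₁* does not c-command the anaphor → cannot bind it.
*[Bianca₁'s rival]₂* c-commands the anaphor but is outside its binding domain → cannot satisfy Principle A.
*Elena₃* c-commands the anaphor but is outside its binding domain → cannot satisfy Principle A.
*Ingrid₄* does not c-command the anaphor → cannot bind it.
*[Ingrid₄'s mentor]₅* c-commands the anaphor within its binding domain → licit binder.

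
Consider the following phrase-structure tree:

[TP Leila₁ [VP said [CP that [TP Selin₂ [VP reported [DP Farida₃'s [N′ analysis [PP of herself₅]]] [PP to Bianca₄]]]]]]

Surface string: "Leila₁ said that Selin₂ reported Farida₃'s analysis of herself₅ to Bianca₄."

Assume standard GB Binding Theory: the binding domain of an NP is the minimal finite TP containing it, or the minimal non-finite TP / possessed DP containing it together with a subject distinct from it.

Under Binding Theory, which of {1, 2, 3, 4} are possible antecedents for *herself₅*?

{3}

*herself* is an anaphor, so Principle A applies: it must be bound in its binding domain.
Binding domain of *herself₅*: the possessed DP, whose subject is Farida₃.
*Leila₁* c-commands the anaphor but is outside its binding domain → cannot satisfy Principle A.
*Selin₂* c-commands the anaphor but is outside its binding domain → cannot satisfy Principle A.
*Farida₃* c-commands the anaphor within its binding domain → licit binder.
*Bianca₄* does not c-command the anaphor → cannot bind it.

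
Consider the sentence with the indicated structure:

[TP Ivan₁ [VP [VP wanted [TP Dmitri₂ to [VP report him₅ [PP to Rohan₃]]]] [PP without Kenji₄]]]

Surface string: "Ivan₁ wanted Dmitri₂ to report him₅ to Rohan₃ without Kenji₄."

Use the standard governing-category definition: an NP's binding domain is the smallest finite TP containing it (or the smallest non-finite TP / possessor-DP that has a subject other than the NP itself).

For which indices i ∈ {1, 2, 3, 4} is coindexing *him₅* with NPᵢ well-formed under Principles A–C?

{1, 4}

*him* is a pronoun, so Principle B applies: it must be free in its binding domain.
Binding domain of *him₅*: the embedded TP, whose subject is Dmitri₂.
*Ivan₁* c-commands the pronoun but from outside its binding domain, and is not c-commanded by it → coindexation permitted.
*Dmitri₂* c-commands the pronoun within its binding domain → coindexation would violate Principle B.
*Rohan₃*: the pronoun c-commands this R-expression → coindexation would violate Principle C on *Rohan₃*.
*Kenji₄* and the pronoun do not c-command one another → neither Principle B nor Principle C is at stake; coindexation permitted.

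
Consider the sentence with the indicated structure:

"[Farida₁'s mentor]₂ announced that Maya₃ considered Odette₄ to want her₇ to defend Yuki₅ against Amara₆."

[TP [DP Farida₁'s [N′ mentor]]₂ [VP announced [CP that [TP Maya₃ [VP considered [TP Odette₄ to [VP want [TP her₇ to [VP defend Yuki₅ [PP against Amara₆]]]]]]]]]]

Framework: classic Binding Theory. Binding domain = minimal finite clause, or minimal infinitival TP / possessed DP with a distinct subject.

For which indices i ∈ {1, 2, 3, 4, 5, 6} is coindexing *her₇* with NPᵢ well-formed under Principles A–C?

{1, 2, 3}

*her* is a pronoun, so Principle B applies: it must be free in its binding domain.
Binding domain of *her₇*: the embedded TP, whose subject is Odette₄.
*Farida₁* and the pronoun do not c-command one another → neither Principle B nor Principle C is at stake; coindexation permitted.
*[Farida₁'s mentor]₂* c-commands the pronoun but from outside its binding domain, and is not c-commanded by it → coindexation permitted.
*Maya₃* c-commands the pronoun but from outside its binding domain, and is not c-commanded by it → coindexation permitted.
*Odette₄* c-commands the pronoun within its binding domain → coindexation would violate Principle B.
*Yuki₅*: the pronoun c-commands this R-expression → coindexation would violate Principle C on *Yuki₅*.
*Amara₆*: the pronoun c-commands this R-expression → coindexation would violate Principle C on *Amara₆*.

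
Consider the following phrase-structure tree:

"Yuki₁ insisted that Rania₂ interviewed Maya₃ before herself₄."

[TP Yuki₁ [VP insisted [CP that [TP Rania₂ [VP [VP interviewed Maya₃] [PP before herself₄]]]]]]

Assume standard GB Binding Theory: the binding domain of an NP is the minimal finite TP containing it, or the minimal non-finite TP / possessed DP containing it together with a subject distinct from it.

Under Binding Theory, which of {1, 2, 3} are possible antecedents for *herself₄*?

*herself* is an anaphor, so Principle A applies: it must be bound in its binding domain.
Binding domain of *herself₄*: the embedded TP, whose subject is Rania₂.
*Yuki₁* c-commands the anaphor but is outside its binding domain → cannot satisfy Principle A.
*Rania₂* c-commands the anaphor within its binding domain → licit binder.
*Maya₃* does not c-command the anaphor → cannot bind it.

{2}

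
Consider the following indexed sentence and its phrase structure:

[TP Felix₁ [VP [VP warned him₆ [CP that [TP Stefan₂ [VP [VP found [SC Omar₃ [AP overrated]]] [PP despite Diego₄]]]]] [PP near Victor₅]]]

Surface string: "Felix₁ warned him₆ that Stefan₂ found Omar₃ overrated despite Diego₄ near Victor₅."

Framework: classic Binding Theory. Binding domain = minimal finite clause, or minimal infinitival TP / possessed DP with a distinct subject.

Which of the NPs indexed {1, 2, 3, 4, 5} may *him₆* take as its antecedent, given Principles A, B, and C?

*him* is a pronoun, so Principle B applies: it must be free in its binding domain.
Binding domain of *him₆*: the matrix TP, whose subject is Felix₁.
*Felix₁* c-commands the pronoun within its binding domain → coindexation would violate Principle B.
*Stefan₂*: the pronoun c-commands this R-expression → coindexation would violate Principle C on *Stefan₂*.
*Omar₃*: the pronoun c-commands this R-expression → coindexation would violate Principle C on *Omar₃*.
*Diego₄*: the pronoun c-commands this R-expression → coindexation would violate Principle C on *Diego₄*.
*Victor₅* and the pronoun do not c-command one another → neither Principle B nor Principle C is at stake; coindexation permitted.

{5}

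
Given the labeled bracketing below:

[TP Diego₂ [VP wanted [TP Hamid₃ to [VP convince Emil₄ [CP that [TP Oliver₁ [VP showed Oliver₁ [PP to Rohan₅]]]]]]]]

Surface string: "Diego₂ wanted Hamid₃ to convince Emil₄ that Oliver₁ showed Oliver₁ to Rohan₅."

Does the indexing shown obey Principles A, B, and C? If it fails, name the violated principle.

Principle C

The two coindexed NPs are *Oliver₁* (the lower occurrence) and *Oliver₁* (the higher occurrence).
*Oliver₁* (the lower occurrence) is an R-expression. Principle C requires it to be free everywhere.
*Oliver₁* (the higher occurrence) c-commands it and carries the same index.
The R-expression is bound → Principle C violation.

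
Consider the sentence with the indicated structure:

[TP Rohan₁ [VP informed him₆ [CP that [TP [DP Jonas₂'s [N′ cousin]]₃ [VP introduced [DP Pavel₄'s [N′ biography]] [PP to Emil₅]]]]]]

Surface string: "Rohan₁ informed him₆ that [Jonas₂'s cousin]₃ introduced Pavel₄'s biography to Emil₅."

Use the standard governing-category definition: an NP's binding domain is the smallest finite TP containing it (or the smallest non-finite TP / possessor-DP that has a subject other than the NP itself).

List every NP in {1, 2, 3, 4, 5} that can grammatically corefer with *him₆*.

*him* is a pronoun, so Principle B applies: it must be free in its binding domain.
Binding domain of *him₆*: the matrix TP, whose subject is Rohan₁.
*Rohan₁* c-commands the pronoun within its binding domain → coindexation would violate Principle B.
*Jonas₂*: the pronoun c-commands this R-expression → coindexation would violate Principle C on *Jonas₂*.
*[Jonas₂'s cousin]₃*: the pronoun c-commands this R-expression → coindexation would violate Principle C on *[Jonas₂'s cousin]₃*.
*Pavel₄*: the pronoun c-commands this R-expression → coindexation would violate Principle C on *Pavel₄*.
*Emil₅*: the pronoun c-commands this R-expression → coindexation would violate Principle C on *Emil₅*.

none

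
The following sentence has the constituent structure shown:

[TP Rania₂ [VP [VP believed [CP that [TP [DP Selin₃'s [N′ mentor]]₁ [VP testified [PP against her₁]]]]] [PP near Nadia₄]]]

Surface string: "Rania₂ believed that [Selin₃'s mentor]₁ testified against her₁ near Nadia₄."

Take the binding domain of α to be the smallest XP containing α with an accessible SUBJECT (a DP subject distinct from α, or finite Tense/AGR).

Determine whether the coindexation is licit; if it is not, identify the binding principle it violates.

The two coindexed NPs are *[Selin₃'s mentor]₁* and *her₁*.
*her₁* is a pronoun. Its binding domain is the embedded TP, whose subject is [Selin₃'s mentor]₁.
*[Selin₃'s mentor]₁* c-commands it within that domain and carries the same index.
The pronoun is locally bound → Principle B violation.

Principle B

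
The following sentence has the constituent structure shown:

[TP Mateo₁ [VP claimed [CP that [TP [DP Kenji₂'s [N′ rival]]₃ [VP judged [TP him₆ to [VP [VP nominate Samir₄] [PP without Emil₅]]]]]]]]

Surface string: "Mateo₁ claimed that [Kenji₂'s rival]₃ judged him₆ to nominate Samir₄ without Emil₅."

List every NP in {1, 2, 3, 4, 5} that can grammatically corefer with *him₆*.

{1, 2}

*him* is a pronoun, so Principle B applies: it must be free in its binding domain.
Binding domain of *him₆*: the embedded TP, whose subject is [Kenji₂'s rival]₃.
*Mateo₁* c-commands the pronoun but from outside its binding domain, and is not c-commanded by it → coindexation permitted.
*Kenji₂* and the pronoun do not c-command one another → neither Principle B nor Principle C is at stake; coindexation permitted.
*[Kenji₂'s rival]₃* c-commands the pronoun within its binding domain → coindexation would violate Principle B.
*Samir₄*: the pronoun c-commands this R-expression → coindexation would violate Principle C on *Samir₄*.
*Emil₅*: the pronoun c-commands this R-expression → coindexation would violate Principle C on *Emil₅*.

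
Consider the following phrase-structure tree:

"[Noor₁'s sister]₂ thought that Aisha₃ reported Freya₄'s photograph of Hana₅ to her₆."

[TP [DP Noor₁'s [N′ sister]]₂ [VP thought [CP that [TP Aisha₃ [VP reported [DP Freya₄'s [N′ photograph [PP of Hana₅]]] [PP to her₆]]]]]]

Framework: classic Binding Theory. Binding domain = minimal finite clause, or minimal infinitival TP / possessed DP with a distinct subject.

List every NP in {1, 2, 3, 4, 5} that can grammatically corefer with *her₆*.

*her* is a pronoun, so Principle B applies: it must be free in its binding domain.
Binding domain of *her₆*: the embedded TP, whose subject is Aisha₃.
*Noor₁* and the pronoun do not c-command one another → neither Principle B nor Principle C is at stake; coindexation permitted.
*[Noor₁'s sister]₂* c-commands the pronoun but from outside its binding domain, and is not c-commanded by it → coindexation permitted.
*Aisha₃* c-commands the pronoun within its binding domain → coindexation would violate Principle B.
*Freya₄* and the pronoun do not c-command one another → neither Principle B nor Principle C is at stake; coindexation permitted.
*Hana₅* and the pronoun do not c-command one another → neither Principle B nor Principle C is at stake; coindexation permitted.

{1, 2, 4, 5}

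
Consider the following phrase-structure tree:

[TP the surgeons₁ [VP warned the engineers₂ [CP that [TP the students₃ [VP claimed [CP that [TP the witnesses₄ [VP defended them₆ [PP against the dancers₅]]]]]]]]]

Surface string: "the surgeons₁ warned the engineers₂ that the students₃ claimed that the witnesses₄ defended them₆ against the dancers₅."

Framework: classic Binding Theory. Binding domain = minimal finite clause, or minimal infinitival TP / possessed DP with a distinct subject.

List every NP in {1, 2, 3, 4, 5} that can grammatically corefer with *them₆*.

*them* is a pronoun, so Principle B applies: it must be free in its binding domain.
Binding domain of *them₆*: the embedded TP, whose subject is the witnesses₄.
*the surgeons₁* c-commands the pronoun but from outside its binding domain, and is not c-commanded by it → coindexation permitted.
*the engineers₂* c-commands the pronoun but from outside its binding domain, and is not c-commanded by it → coindexation permitted.
*the students₃* c-commands the pronoun but from outside its binding domain, and is not c-commanded by it → coindexation permitted.
*the witnesses₄* c-commands the pronoun within its binding domain → coindexation would violate Principle B.
*the dancers₅*: the pronoun c-commands this R-expression → coindexation would violate Principle C on *the dancers₅*.

{1, 2, 3}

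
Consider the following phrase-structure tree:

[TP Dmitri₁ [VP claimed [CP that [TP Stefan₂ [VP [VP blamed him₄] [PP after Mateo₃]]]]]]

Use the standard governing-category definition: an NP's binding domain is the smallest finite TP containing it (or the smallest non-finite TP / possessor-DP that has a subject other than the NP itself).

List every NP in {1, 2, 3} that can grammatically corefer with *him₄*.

{1, 3}

*him* is a pronoun, so Principle B applies: it must be free in its binding domain.
Binding domain of *him₄*: the embedded TP, whose subject is Stefan₂.
*Dmitri₁* c-commands the pronoun but from outside its binding domain, and is not c-commanded by it → coindexation permitted.
*Stefan₂* c-commands the pronoun within its binding domain → coindexation would violate Principle B.
*Mateo₃* and the pronoun do not c-command one another → neither Principle B nor Principle C is at stake; coindexation permitted.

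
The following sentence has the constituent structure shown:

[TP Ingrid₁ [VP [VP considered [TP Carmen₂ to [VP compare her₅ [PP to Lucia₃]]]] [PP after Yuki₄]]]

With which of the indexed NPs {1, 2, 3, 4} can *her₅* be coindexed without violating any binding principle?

*her* is a pronoun, so Principle B applies: it must be free in its binding domain.
Binding domain of *her₅*: the embedded TP, whose subject is Carmen₂.
*Ingrid₁* c-commands the pronoun but from outside its binding domain, and is not c-commanded by it → coindexation permitted.
*Carmen₂* c-commands the pronoun within its binding domain → coindexation would violate Principle B.
*Lucia₃*: the pronoun c-commands this R-expression → coindexation would violate Principle C on *Lucia₃*.
*Yuki₄* and the pronoun do not c-command one another → neither Principle B nor Principle C is at stake; coindexation permitted.

{1, 4}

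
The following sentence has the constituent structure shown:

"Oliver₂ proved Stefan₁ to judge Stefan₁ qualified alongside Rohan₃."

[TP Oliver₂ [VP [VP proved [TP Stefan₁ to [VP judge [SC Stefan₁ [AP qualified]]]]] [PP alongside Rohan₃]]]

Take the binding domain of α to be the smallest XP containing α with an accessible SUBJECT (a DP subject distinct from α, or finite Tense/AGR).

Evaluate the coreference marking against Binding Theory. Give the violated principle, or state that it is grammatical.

The two coindexed NPs are *Stefan₁* (the higher occurrence) and *Stefan₁* (the lower occurrence).
*Stefan₁* (the lower occurrence) is an R-expression. Principle C requires it to be free everywhere.
*Stefan₁* (the higher occurrence) c-commands it and carries the same index.
The R-expression is bound → Principle C violation.

Principle C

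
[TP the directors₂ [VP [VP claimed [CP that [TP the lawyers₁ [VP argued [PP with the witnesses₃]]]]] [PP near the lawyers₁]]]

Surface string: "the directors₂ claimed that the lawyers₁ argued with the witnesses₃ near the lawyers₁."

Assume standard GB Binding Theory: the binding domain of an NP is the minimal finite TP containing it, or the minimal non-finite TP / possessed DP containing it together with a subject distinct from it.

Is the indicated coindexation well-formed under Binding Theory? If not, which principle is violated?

The two coindexed NPs are *the lawyers₁* and *the lawyers₁*.
*the lawyers₁* is an R-expression; no coindexed NP c-commands it, so Principle C holds.
*the lawyers₁* is an R-expression; *the lawyers₁* does not c-command it, and no other NP shares its index, so Principle C is satisfied.
All principles are respected.

grammatical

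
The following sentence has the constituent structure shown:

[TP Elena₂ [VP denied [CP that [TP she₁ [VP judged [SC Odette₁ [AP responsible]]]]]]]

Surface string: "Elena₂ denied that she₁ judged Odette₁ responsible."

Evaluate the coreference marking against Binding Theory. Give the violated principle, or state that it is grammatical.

The two coindexed NPs are *she₁* and *Odette₁*.
*Odette₁* is an R-expression. Principle C requires it to be free everywhere.
*she₁* c-commands it and carries the same index.
The R-expression is bound → Principle C violation.

Principle C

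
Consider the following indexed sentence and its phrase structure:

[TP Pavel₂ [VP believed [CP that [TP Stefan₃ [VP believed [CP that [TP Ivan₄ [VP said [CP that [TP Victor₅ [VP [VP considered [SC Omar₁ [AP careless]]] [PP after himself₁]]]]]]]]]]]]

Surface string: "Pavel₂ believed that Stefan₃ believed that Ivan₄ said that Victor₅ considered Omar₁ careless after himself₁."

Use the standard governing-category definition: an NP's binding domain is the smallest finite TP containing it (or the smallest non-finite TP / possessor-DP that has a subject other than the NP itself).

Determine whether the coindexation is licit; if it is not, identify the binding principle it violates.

Principle A

The two coindexed NPs are *Omar₁* and *himself₁*.
*himself₁* is an anaphor. Principle A requires it to be bound within its binding domain — the embedded TP, whose subject is Victor₅.
Within that domain it is c-commanded by *Victor₅*, which does not share its index.
*Omar₁* does not c-command the anaphor at all.
The anaphor is unbound in its domain → Principle A violation.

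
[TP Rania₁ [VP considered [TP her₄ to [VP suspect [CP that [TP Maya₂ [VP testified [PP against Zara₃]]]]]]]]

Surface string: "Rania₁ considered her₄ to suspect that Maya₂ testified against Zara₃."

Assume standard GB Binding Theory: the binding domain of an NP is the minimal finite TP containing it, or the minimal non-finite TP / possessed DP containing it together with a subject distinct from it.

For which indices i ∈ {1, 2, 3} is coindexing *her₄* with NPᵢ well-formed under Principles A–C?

none

*her* is a pronoun, so Principle B applies: it must be free in its binding domain.
Binding domain of *her₄*: the matrix TP, whose subject is Rania₁.
*Rania₁* c-commands the pronoun within its binding domain → coindexation would violate Principle B.
*Maya₂*: the pronoun c-commands this R-expression → coindexation would violate Principle C on *Maya₂*.
*Zara₃*: the pronoun c-commands this R-expression → coindexation would violate Principle C on *Zara₃*.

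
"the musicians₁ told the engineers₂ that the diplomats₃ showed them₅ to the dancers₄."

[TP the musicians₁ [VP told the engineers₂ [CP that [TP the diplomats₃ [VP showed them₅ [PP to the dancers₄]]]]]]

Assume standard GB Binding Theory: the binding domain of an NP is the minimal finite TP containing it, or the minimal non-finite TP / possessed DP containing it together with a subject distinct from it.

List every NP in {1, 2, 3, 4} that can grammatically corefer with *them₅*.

*them* is a pronoun, so Principle B applies: it must be free in its binding domain.
Binding domain of *them₅*: the embedded TP, whose subject is the diplomats₃.
*the musicians₁* c-commands the pronoun but from outside its binding domain, and is not c-commanded by it → coindexation permitted.
*the engineers₂* c-commands the pronoun but from outside its binding domain, and is not c-commanded by it → coindexation permitted.
*the diplomats₃* c-commands the pronoun within its binding domain → coindexation would violate Principle B.
*the dancers₄*: the pronoun c-commands this R-expression → coindexation would violate Principle C on *the dancers₄*.

{1, 2}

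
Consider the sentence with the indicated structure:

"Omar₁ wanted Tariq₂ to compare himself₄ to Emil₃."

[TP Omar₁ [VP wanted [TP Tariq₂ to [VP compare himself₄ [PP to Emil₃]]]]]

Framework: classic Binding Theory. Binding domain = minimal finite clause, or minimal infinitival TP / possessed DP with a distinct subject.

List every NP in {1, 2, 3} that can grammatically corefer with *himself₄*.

{2}

*himself* is an anaphor, so Principle A applies: it must be bound in its binding domain.
Binding domain of *himself₄*: the embedded TP, whose subject is Tariq₂.
*Omar₁* c-commands the anaphor but is outside its binding domain → cannot satisfy Principle A.
*Tariq₂* c-commands the anaphor within its binding domain → licit binder.
*Emil₃* does not c-command the anaphor → cannot bind it.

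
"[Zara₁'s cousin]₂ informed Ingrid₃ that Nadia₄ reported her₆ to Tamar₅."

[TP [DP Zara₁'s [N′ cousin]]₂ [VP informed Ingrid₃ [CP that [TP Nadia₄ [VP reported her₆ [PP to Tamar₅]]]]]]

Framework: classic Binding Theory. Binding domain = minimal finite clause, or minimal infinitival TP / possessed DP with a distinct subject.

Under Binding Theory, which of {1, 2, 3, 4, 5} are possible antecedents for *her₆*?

*her* is a pronoun, so Principle B applies: it must be free in its binding domain.
Binding domain of *her₆*: the embedded TP, whose subject is Nadia₄.
*Zara₁* and the pronoun do not c-command one another → neither Principle B nor Principle C is at stake; coindexation permitted.
*[Zara₁'s cousin]₂* c-commands the pronoun but from outside its binding domain, and is not c-commanded by it → coindexation permitted.
*Ingrid₃* c-commands the pronoun but from outside its binding domain, and is not c-commanded by it → coindexation permitted.
*Nadia₄* c-commands the pronoun within its binding domain → coindexation would violate Principle B.
*Tamar₅*: the pronoun c-commands this R-expression → coindexation would violate Principle C on *Tamar₅*.

{1, 2, 3}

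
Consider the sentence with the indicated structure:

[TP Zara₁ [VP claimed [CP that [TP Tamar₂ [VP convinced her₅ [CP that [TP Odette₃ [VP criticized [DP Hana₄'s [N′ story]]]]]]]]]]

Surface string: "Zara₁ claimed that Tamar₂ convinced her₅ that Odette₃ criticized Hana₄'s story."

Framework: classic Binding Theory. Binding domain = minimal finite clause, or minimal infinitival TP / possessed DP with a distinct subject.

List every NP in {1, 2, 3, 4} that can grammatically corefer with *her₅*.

{1}

*her* is a pronoun, so Principle B applies: it must be free in its binding domain.
Binding domain of *her₅*: the embedded TP, whose subject is Tamar₂.
*Zara₁* c-commands the pronoun but from outside its binding domain, and is not c-commanded by it → coindexation permitted.
*Tamar₂* c-commands the pronoun within its binding domain → coindexation would violate Principle B.
*Odette₃*: the pronoun c-commands this R-expression → coindexation would violate Principle C on *Odette₃*.
*Hana₄*: the pronoun c-commands this R-expression → coindexation would violate Principle C on *Hana₄*.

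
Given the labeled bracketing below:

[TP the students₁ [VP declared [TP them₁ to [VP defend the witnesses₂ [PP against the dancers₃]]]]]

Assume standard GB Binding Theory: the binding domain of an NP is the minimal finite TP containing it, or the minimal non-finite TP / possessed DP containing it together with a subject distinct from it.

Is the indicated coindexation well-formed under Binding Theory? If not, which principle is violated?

The two coindexed NPs are *the students₁* and *them₁*.
*them₁* is a pronoun. Its binding domain is the matrix TP, whose subject is the students₁.
*the students₁* c-commands it within that domain and carries the same index.
The pronoun is locally bound → Principle B violation.

Principle B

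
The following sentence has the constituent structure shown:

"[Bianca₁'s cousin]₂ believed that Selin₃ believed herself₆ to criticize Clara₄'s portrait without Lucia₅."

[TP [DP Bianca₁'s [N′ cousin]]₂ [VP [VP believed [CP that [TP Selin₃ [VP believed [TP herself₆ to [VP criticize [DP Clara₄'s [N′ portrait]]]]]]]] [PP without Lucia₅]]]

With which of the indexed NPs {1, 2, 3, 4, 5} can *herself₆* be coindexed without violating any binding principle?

*herself* is an anaphor, so Principle A applies: it must be bound in its binding domain.
Binding domain of *herself₆*: the embedded TP, whose subject is Selin₃.
*Bianca₁* does not c-command the anaphor → cannot bind it.
*[Bianca₁'s cousin]₂* c-commands the anaphor but is outside its binding domain → cannot satisfy Principle A.
*Selin₃* c-commands the anaphor within its binding domain → licit binder.
*Clara₄* does not c-command the anaphor → cannot bind it.
*Lucia₅* does not c-command the anaphor → cannot bind it.

{3}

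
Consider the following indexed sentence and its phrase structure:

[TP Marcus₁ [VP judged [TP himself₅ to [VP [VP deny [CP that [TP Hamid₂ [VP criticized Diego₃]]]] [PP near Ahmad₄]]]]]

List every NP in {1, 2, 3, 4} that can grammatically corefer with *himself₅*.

{1}

*himself* is an anaphor, so Principle A applies: it must be bound in its binding domain.
Binding domain of *himself₅*: the matrix TP, whose subject is Marcus₁.
*Marcus₁* c-commands the anaphor within its binding domain → licit binder.
*Hamid₂* does not c-command the anaphor → cannot bind it.
*Diego₃* does not c-command the anaphor → cannot bind it.
*Ahmad₄* does not c-command the anaphor → cannot bind it.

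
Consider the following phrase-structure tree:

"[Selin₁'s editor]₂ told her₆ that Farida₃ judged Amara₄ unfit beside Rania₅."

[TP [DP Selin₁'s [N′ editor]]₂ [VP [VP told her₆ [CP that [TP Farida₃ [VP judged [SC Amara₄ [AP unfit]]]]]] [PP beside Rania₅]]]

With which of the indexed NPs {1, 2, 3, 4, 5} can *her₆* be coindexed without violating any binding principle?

*her* is a pronoun, so Principle B applies: it must be free in its binding domain.
Binding domain of *her₆*: the matrix TP, whose subject is [Selin₁'s editor]₂.
*Selin₁* and the pronoun do not c-command one another → neither Principle B nor Principle C is at stake; coindexation permitted.
*[Selin₁'s editor]₂* c-commands the pronoun within its binding domain → coindexation would violate Principle B.
*Farida₃*: the pronoun c-commands this R-expression → coindexation would violate Principle C on *Farida₃*.
*Amara₄*: the pronoun c-commands this R-expression → coindexation would violate Principle C on *Amara₄*.
*Rania₅* and the pronoun do not c-command one another → neither Principle B nor Principle C is at stake; coindexation permitted.

{1, 5}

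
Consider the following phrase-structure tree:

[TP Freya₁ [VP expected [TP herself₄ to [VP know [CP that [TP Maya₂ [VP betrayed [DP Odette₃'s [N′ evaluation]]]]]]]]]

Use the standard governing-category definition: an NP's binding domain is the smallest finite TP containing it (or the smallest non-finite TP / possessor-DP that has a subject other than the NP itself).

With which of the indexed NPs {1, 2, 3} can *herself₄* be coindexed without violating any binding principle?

{1}

*herself* is an anaphor, so Principle A applies: it must be bound in its binding domain.
Binding domain of *herself₄*: the matrix TP, whose subject is Freya₁.
*Freya₁* c-commands the anaphor within its binding domain → licit binder.
*Maya₂* does not c-command the anaphor → cannot bind it.
*Odette₃* does not c-command the anaphor → cannot bind it.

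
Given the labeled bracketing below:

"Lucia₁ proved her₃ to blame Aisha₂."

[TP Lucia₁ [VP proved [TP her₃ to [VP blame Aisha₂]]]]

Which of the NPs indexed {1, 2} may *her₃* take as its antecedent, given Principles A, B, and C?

none

*her* is a pronoun, so Principle B applies: it must be free in its binding domain.
Binding domain of *her₃*: the matrix TP, whose subject is Lucia₁.
*Lucia₁* c-commands the pronoun within its binding domain → coindexation would violate Principle B.
*Aisha₂*: the pronoun c-commands this R-expression → coindexation would violate Principle C on *Aisha₂*.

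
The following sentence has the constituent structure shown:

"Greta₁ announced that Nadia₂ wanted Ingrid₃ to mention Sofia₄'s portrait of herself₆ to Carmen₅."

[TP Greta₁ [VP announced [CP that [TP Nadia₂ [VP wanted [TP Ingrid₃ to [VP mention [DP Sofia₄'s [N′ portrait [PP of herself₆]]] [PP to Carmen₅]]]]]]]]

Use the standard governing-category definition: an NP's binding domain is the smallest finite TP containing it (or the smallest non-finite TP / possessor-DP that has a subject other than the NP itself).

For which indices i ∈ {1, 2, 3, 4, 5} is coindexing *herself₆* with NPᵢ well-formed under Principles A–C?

*herself* is an anaphor, so Principle A applies: it must be bound in its binding domain.
Binding domain of *herself₆*: the possessed DP, whose subject is Sofia₄.
*Greta₁* c-commands the anaphor but is outside its binding domain → cannot satisfy Principle A.
*Nadia₂* c-commands the anaphor but is outside its binding domain → cannot satisfy Principle A.
*Ingrid₃* c-commands the anaphor but is outside its binding domain → cannot satisfy Principle A.
*Sofia₄* c-commands the anaphor within its binding domain → licit binder.
*Carmen₅* does not c-command the anaphor → cannot bind it.

{4}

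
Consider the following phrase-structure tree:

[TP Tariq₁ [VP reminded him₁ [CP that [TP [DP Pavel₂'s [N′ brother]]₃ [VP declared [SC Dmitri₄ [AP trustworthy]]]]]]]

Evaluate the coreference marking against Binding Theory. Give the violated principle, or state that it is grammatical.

The two coindexed NPs are *Tariq₁* and *him₁*.
*him₁* is a pronoun. Its binding domain is the matrix TP, whose subject is Tariq₁.
*Tariq₁* c-commands it within that domain and carries the same index.
The pronoun is locally bound → Principle B violation.

Principle B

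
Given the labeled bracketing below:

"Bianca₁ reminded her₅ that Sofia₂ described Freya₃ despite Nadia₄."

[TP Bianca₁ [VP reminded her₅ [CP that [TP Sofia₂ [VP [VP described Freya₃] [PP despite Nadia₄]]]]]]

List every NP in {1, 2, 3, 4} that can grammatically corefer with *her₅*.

none

*her* is a pronoun, so Principle B applies: it must be free in its binding domain.
Binding domain of *her₅*: the matrix TP, whose subject is Bianca₁.
*Bianca₁* c-commands the pronoun within its binding domain → coindexation would violate Principle B.
*Sofia₂*: the pronoun c-commands this R-expression → coindexation would violate Principle C on *Sofia₂*.
*Freya₃*: the pronoun c-commands this R-expression → coindexation would violate Principle C on *Freya₃*.
*Nadia₄*: the pronoun c-commands this R-expression → coindexation would violate Principle C on *Nadia₄*.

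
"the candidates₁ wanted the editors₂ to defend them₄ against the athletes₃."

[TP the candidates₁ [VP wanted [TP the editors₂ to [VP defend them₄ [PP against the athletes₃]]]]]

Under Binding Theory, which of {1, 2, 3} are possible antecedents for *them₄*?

*them* is a pronoun, so Principle B applies: it must be free in its binding domain.
Binding domain of *them₄*: the embedded TP, whose subject is the editors₂.
*the candidates₁* c-commands the pronoun but from outside its binding domain, and is not c-commanded by it → coindexation permitted.
*the editors₂* c-commands the pronoun within its binding domain → coindexation would violate Principle B.
*the athletes₃*: the pronoun c-commands this R-expression → coindexation would violate Principle C on *the athletes₃*.

{1}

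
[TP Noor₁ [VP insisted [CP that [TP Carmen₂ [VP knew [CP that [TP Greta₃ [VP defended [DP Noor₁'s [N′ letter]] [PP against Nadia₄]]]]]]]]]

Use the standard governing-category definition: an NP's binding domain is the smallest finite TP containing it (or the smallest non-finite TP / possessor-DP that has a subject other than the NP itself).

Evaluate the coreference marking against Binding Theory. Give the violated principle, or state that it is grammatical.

The two coindexed NPs are *Noor₁* (the lower occurrence) and *Noor₁* (the higher occurrence).
*Noor₁* (the lower occurrence) is an R-expression. Principle C requires it to be free everywhere.
*Noor₁* (the higher occurrence) c-commands it and carries the same index.
The R-expression is bound → Principle C violation.

Principle C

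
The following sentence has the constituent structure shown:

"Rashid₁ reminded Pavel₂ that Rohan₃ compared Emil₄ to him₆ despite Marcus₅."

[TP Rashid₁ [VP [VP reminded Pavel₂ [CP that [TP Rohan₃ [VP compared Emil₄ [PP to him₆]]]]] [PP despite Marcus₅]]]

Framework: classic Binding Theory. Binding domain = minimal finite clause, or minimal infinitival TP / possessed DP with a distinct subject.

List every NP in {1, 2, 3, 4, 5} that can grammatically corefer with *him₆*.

*him* is a pronoun, so Principle B applies: it must be free in its binding domain.
Binding domain of *him₆*: the embedded TP, whose subject is Rohan₃.
*Rashid₁* c-commands the pronoun but from outside its binding domain, and is not c-commanded by it → coindexation permitted.
*Pavel₂* c-commands the pronoun but from outside its binding domain, and is not c-commanded by it → coindexation permitted.
*Rohan₃* c-commands the pronoun within its binding domain → coindexation would violate Principle B.
*Emil₄* c-commands the pronoun within its binding domain → coindexation would violate Principle B.
*Marcus₅* and the pronoun do not c-command one another → neither Principle B nor Principle C is at stake; coindexation permitted.

{1, 2, 5}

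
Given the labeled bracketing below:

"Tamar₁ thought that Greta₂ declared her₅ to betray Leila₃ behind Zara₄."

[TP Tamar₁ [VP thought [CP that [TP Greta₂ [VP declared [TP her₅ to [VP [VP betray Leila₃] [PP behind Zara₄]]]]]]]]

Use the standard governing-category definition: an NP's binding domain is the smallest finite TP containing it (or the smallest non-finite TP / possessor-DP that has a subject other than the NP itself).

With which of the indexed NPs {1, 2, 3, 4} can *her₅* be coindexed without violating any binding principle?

{1}

*her* is a pronoun, so Principle B applies: it must be free in its binding domain.
Binding domain of *her₅*: the embedded TP, whose subject is Greta₂.
*Tamar₁* c-commands the pronoun but from outside its binding domain, and is not c-commanded by it → coindexation permitted.
*Greta₂* c-commands the pronoun within its binding domain → coindexation would violate Principle B.
*Leila₃*: the pronoun c-commands this R-expression → coindexation would violate Principle C on *Leila₃*.
*Zara₄*: the pronoun c-commands this R-expression → coindexation would violate Principle C on *Zara₄*.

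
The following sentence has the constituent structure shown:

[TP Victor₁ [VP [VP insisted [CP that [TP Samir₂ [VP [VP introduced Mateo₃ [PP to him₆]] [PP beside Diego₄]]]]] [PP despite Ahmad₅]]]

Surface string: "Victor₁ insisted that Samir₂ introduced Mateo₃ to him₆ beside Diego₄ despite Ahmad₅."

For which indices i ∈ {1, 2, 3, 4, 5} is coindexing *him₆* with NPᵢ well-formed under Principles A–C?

{1, 4, 5}

*him* is a pronoun, so Principle B applies: it must be free in its binding domain.
Binding domain of *him₆*: the embedded TP, whose subject is Samir₂.
*Victor₁* c-commands the pronoun but from outside its binding domain, and is not c-commanded by it → coindexation permitted.
*Samir₂* c-commands the pronoun within its binding domain → coindexation would violate Principle B.
*Mateo₃* c-commands the pronoun within its binding domain → coindexation would violate Principle B.
*Diego₄* and the pronoun do not c-command one another → neither Principle B nor Principle C is at stake; coindexation permitted.
*Ahmad₅* and the pronoun do not c-command one another → neither Principle B nor Principle C is at stake; coindexation permitted.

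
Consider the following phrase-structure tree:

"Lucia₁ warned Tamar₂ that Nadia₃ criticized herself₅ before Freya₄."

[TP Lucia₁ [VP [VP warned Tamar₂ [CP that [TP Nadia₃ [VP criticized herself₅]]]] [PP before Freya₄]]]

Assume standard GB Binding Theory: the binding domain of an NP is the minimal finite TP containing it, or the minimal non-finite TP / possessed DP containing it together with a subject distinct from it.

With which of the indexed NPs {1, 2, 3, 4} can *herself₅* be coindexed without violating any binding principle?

*herself* is an anaphor, so Principle A applies: it must be bound in its binding domain.
Binding domain of *herself₅*: the embedded TP, whose subject is Nadia₃.
*Lucia₁* c-commands the anaphor but is outside its binding domain → cannot satisfy Principle A.
*Tamar₂* c-commands the anaphor but is outside its binding domain → cannot satisfy Principle A.
*Nadia₃* c-commands the anaphor within its binding domain → licit binder.
*Freya₄* does not c-command the anaphor → cannot bind it.

{3}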